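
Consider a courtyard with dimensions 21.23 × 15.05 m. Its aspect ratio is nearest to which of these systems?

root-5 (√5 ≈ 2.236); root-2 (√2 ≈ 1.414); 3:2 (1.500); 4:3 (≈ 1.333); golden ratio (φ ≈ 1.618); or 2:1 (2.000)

21.23/15.05 ≈ 1.411. Nearest candidates are root-2 (1.414, off by 0.003) and 4:3 (1.333, off by 0.078).

root-2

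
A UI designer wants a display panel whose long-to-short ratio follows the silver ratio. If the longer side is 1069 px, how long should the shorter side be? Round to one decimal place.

silver ratio ≈ 2.41421.
Shorter side = 1069 ÷ 2.41421 ≈ 442.795 → 442.8 px.

442.8 px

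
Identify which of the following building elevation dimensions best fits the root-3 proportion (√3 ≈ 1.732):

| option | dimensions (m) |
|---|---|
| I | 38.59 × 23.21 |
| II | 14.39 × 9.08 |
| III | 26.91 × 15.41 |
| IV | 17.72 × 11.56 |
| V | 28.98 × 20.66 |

Ratios (long/short): I ≈ 1.663; II ≈ 1.585; III ≈ 1.746; IV ≈ 1.533; V ≈ 1.403.
root-3 ≈ 1.732; option III is nearest (Δ 0.014).

III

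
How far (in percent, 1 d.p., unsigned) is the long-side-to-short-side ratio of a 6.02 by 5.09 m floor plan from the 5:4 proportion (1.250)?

5.4%

Ratio = 6.02 / 5.09 ≈ 1.1827.
Ideal 5:4 = 1.2500. |1.1827 − 1.2500| / 1.2500 ≈ 5.38% → 5.4%.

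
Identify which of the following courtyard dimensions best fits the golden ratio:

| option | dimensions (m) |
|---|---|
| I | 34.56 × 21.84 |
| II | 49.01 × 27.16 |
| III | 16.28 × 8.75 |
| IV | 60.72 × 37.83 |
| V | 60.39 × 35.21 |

Ratios (long/short): I ≈ 1.582; II ≈ 1.804; III ≈ 1.861; IV ≈ 1.605; V ≈ 1.715.
golden ratio ≈ 1.618; option IV is nearest (Δ 0.013).

IV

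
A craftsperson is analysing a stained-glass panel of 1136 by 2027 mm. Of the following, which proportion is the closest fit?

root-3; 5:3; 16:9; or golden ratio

2027/1136 ≈ 1.784. Nearest candidates are 16:9 (1.778, off by 0.006) and root-3 (1.732, off by 0.052).

16:9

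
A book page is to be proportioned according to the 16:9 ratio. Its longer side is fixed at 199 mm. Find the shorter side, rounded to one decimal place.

16:9 ≈ 1.77778.
Shorter side = 199 ÷ 1.77778 ≈ 111.937 → 111.9 mm.

111.9 mm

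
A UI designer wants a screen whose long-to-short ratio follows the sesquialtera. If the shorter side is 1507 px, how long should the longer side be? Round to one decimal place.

3:2 = 1.50000.
Longer side = 1507 × 1.50000 ≈ 2260.500 → 2260.5 px.

2260.5 px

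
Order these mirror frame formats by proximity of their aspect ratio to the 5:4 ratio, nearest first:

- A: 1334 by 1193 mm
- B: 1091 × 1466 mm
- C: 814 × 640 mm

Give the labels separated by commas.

A: 1334/1193 ≈ 1.118 → |1.118 − 1.250| = 0.132
B: 1466/1091 ≈ 1.344 → |1.344 − 1.250| = 0.094
C: 814/640 ≈ 1.272 → |1.272 − 1.250| = 0.022

C, B, A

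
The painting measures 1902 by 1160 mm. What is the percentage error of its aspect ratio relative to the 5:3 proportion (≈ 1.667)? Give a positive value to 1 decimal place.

1.6%

Ratio = 1902 / 1160 ≈ 1.6397.
Ideal 5:3 ≈ 1.6667. |1.6397 − 1.6667| / 1.6667 ≈ 1.62% → 1.6%.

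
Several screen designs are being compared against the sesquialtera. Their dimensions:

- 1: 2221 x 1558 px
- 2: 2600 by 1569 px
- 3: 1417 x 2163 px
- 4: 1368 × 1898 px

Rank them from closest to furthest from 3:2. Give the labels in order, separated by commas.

3, 1, 4, 2

1: 2221/1558 ≈ 1.426 → |1.426 − 1.500| = 0.074
2: 2600/1569 ≈ 1.657 → |1.657 − 1.500| = 0.157
3: 2163/1417 ≈ 1.526 → |1.526 − 1.500| = 0.026
4: 1898/1368 ≈ 1.387 → |1.387 − 1.500| = 0.113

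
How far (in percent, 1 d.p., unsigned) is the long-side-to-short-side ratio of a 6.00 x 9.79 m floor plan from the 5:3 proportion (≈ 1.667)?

2.1%

Ratio = 9.79 / 6.00 ≈ 1.6317.
Ideal 5:3 ≈ 1.6667. |1.6317 − 1.6667| / 1.6667 ≈ 2.10% → 2.1%.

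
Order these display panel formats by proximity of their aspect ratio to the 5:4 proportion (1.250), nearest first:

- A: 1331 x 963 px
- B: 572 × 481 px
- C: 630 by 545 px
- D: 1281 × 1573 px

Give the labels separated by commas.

D, B, C, A

Ratios: A = 1331 / 963 ≈ 1.382; B = 572 / 481 ≈ 1.189; C = 630 / 545 ≈ 1.156; D = 1573 / 1281 ≈ 1.228.
|Δ from 1.250|: A 0.132; B 0.061; C 0.094; D 0.022.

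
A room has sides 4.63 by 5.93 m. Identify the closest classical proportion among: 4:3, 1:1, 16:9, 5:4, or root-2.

5:4

Ratio = 5.93 / 4.63 ≈ 1.281.
Distances: 4:3 1.333 (Δ 0.052); 1:1 1.000 (Δ 0.281); 16:9 1.778 (Δ 0.497); 5:4 1.250 (Δ 0.031); root-2 1.414 (Δ 0.133).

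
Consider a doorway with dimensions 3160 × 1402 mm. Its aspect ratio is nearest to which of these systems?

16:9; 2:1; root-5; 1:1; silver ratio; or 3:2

root-5

3160/1402 ≈ 2.254. Nearest candidates are root-5 (2.236, off by 0.018) and silver ratio (2.414, off by 0.160).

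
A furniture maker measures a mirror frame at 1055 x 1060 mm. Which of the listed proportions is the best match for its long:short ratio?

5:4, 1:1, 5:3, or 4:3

1:1

1060/1055 ≈ 1.005. Nearest candidates are 1:1 (1.000, off by 0.005) and 5:4 (1.250, off by 0.245).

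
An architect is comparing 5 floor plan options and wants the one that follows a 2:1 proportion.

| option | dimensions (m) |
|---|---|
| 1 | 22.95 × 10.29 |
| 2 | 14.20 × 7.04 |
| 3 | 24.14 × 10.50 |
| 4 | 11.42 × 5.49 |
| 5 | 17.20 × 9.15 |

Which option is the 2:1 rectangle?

2

Target 2:1 ≈ 2.000.
1: 2.230 (Δ0.230)  2: 2.017 (Δ0.017)  3: 2.299 (Δ0.299)  4: 2.080 (Δ0.080)  5: 1.880 (Δ0.120)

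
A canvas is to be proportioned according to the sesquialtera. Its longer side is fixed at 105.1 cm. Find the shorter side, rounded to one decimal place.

70.1 cm

3:2 = 1.50000.
Shorter side = 105.1 ÷ 1.50000 ≈ 70.067 → 70.1 cm.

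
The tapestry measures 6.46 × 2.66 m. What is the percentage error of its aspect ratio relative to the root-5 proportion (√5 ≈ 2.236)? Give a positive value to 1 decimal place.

Ratio = 6.46 / 2.66 ≈ 2.4286.
Ideal root-5 ≈ 2.2361. |2.4286 − 2.2361| / 2.2361 ≈ 8.61% → 8.6%.

8.6%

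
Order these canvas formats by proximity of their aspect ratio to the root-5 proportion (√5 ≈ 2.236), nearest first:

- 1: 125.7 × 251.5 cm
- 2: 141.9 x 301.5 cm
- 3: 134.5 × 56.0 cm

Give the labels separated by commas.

2, 3, 1

1: 251.5/125.7 ≈ 2.001 → |2.001 − 2.236| = 0.235
2: 301.5/141.9 ≈ 2.125 → |2.125 − 2.236| = 0.111
3: 134.5/56.0 ≈ 2.402 → |2.402 − 2.236| = 0.166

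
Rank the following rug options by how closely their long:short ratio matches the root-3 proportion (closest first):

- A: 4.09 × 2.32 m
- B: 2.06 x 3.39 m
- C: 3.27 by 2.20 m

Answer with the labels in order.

A, B, C

A: 4.09/2.32 ≈ 1.763 → |1.763 − 1.732| = 0.031
B: 3.39/2.06 ≈ 1.646 → |1.646 − 1.732| = 0.086
C: 3.27/2.20 ≈ 1.486 → |1.486 − 1.732| = 0.246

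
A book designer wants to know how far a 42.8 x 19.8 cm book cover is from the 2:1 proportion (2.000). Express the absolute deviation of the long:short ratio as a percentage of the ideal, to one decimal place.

Ratio = 42.8 / 19.8 ≈ 2.1616.
Ideal 2:1 = 2.0000. |2.1616 − 2.0000| / 2.0000 ≈ 8.08% → 8.1%.

8.1%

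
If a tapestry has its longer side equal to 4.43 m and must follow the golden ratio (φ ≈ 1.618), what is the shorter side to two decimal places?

2.74 m

golden ratio ≈ 1.61803.
Shorter side = 4.43 ÷ 1.61803 ≈ 2.7379 → 2.74 m.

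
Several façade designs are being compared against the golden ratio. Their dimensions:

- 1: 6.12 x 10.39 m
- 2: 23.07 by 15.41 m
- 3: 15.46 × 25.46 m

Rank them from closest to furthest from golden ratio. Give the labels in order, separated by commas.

1: 10.39/6.12 ≈ 1.698 → |1.698 − 1.618| = 0.080
2: 23.07/15.41 ≈ 1.497 → |1.497 − 1.618| = 0.121
3: 25.46/15.46 ≈ 1.647 → |1.647 − 1.618| = 0.029

3, 1, 2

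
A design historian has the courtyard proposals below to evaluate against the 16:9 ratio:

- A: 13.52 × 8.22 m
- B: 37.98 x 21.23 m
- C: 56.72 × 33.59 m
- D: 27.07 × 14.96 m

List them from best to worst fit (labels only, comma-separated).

Ratios: A = 13.52 / 8.22 ≈ 1.645; B = 37.98 / 21.23 ≈ 1.789; C = 56.72 / 33.59 ≈ 1.689; D = 27.07 / 14.96 ≈ 1.809.
|Δ from 1.778|: A 0.133; B 0.011; C 0.089; D 0.031.

B, D, C, A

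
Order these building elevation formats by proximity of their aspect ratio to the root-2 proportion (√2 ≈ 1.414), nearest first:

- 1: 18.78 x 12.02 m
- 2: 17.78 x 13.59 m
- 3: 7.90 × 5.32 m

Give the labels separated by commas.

1: 18.78/12.02 ≈ 1.562 → |1.562 − 1.414| = 0.148
2: 17.78/13.59 ≈ 1.308 → |1.308 − 1.414| = 0.106
3: 7.90/5.32 ≈ 1.485 → |1.485 − 1.414| = 0.071

3, 2, 1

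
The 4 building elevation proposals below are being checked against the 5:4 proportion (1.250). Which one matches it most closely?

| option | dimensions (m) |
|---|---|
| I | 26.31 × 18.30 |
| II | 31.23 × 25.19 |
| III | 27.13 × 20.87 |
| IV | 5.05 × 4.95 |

II

Ratios (long/short): I ≈ 1.438; II ≈ 1.240; III ≈ 1.300; IV ≈ 1.020.
5:4 ≈ 1.250; option II is nearest (Δ 0.010).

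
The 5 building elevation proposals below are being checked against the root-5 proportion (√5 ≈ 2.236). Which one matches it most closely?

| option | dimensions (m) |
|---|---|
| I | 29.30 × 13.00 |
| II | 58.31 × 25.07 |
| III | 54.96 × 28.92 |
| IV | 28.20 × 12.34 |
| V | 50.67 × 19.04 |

Ratios (long/short): I ≈ 2.254; II ≈ 2.326; III ≈ 1.900; IV ≈ 2.285; V ≈ 2.661.
root-5 ≈ 2.236; option I is nearest (Δ 0.018).

I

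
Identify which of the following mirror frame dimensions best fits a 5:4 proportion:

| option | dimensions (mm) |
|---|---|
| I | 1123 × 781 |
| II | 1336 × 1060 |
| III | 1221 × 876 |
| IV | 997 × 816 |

Target 5:4 ≈ 1.250.
I: 1.438 (Δ0.188)  II: 1.260 (Δ0.010)  III: 1.394 (Δ0.144)  IV: 1.222 (Δ0.028)

II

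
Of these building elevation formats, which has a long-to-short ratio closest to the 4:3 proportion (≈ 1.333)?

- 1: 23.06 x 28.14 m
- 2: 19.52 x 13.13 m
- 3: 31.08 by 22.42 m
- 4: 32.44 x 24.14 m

Ratios (long/short): 1 ≈ 1.220; 2 ≈ 1.487; 3 ≈ 1.386; 4 ≈ 1.344.
4:3 ≈ 1.333; option 4 is nearest (Δ 0.011).

4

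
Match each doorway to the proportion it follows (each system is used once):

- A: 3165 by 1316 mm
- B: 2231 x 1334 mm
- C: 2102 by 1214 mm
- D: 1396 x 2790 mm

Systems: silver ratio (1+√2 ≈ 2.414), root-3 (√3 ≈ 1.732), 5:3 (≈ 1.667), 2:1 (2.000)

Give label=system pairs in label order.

Ratios: A ≈ 2.405; B ≈ 1.672; C ≈ 1.731; D ≈ 1.999.
Targets: silver ratio ≈ 2.414; root-3 ≈ 1.732; 5:3 ≈ 1.667; 2:1 ≈ 2.000.

A=silver ratio, B=5:3, C=root-3, D=2:1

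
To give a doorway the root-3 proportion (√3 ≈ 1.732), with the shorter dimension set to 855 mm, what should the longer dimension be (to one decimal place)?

root-3 ≈ 1.73205.
Longer side = 855 × 1.73205 ≈ 1480.903 → 1480.9 mm.

1480.9 mm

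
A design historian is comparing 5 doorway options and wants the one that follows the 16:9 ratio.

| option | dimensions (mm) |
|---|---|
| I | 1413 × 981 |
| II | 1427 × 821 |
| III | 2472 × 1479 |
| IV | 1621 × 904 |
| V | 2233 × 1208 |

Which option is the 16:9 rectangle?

Ratios (long/short): I ≈ 1.440; II ≈ 1.738; III ≈ 1.671; IV ≈ 1.793; V ≈ 1.849.
16:9 ≈ 1.778; option IV is nearest (Δ 0.015).

IV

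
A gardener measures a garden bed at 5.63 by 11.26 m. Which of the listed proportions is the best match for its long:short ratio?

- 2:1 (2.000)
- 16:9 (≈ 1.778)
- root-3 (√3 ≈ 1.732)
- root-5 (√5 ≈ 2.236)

2:1

11.26/5.63 ≈ 2.000. Nearest candidates are 2:1 (2.000, off by 0.000) and 16:9 (1.778, off by 0.222).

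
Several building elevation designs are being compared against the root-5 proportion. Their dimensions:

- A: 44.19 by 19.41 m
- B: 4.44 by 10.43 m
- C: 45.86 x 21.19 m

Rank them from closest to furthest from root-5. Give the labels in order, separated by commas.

Ratios: A = 44.19 / 19.41 ≈ 2.277; B = 10.43 / 4.44 ≈ 2.349; C = 45.86 / 21.19 ≈ 2.164.
|Δ from 2.236|: A 0.041; B 0.113; C 0.072.

A, C, B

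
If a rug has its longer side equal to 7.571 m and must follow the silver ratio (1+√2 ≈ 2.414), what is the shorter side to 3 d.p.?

3.136 m

silver ratio ≈ 2.41421.
Shorter side = 7.571 ÷ 2.41421 ≈ 3.13602 → 3.136 m.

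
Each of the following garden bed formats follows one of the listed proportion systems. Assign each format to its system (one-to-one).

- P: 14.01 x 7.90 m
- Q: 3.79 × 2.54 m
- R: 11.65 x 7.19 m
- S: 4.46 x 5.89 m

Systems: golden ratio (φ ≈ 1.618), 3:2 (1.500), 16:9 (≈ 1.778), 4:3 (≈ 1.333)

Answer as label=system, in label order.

P=16:9, Q=3:2, R=golden ratio, S=4:3

Ratios: P ≈ 1.773; Q ≈ 1.492; R ≈ 1.620; S ≈ 1.321.
Targets: golden ratio ≈ 1.618; 3:2 ≈ 1.500; 16:9 ≈ 1.778; 4:3 ≈ 1.333.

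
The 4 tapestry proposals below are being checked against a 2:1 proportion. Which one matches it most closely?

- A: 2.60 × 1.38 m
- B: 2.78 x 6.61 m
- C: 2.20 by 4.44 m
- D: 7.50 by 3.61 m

C

Ratios (long/short): A ≈ 1.884; B ≈ 2.378; C ≈ 2.018; D ≈ 2.078.
2:1 ≈ 2.000; option C is nearest (Δ 0.018).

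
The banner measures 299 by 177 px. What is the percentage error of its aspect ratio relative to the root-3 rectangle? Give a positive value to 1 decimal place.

2.5%

Ratio = 299 / 177 ≈ 1.6893.
Ideal root-3 ≈ 1.7321. |1.6893 − 1.7321| / 1.7321 ≈ 2.47% → 2.5%.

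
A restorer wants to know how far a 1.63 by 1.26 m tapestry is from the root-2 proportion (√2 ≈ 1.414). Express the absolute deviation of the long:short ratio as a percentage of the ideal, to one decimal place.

Ratio = 1.63 / 1.26 ≈ 1.2937.
Ideal root-2 ≈ 1.4142. |1.2937 − 1.4142| / 1.4142 ≈ 8.52% → 8.5%.

8.5%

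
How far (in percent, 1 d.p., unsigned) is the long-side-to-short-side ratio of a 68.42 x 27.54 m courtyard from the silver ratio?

Ratio = 68.42 / 27.54 ≈ 2.4844.
Ideal silver ratio ≈ 2.4142. |2.4844 − 2.4142| / 2.4142 ≈ 2.91% → 2.9%.

2.9%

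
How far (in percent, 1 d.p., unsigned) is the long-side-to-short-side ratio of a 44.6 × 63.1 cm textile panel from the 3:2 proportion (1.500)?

5.7%

Ratio = 63.1 / 44.6 ≈ 1.4148.
Ideal 3:2 = 1.5000. |1.4148 − 1.5000| / 1.5000 ≈ 5.68% → 5.7%.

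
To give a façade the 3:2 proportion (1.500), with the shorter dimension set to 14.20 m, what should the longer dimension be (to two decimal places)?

3:2 = 1.50000.
Longer side = 14.20 × 1.50000 ≈ 21.3000 → 21.30 m.

21.30 m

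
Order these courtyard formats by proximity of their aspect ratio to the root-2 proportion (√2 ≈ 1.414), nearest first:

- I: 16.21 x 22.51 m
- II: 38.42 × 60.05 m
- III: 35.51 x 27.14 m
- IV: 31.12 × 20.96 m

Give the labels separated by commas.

I: 22.51/16.21 ≈ 1.389 → |1.389 − 1.414| = 0.025
II: 60.05/38.42 ≈ 1.563 → |1.563 − 1.414| = 0.149
III: 35.51/27.14 ≈ 1.308 → |1.308 − 1.414| = 0.106
IV: 31.12/20.96 ≈ 1.485 → |1.485 − 1.414| = 0.071

I, IV, III, II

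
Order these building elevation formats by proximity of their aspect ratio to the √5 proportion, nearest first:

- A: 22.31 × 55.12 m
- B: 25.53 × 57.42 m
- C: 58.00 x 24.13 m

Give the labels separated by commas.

Ratios: A = 55.12 / 22.31 ≈ 2.471; B = 57.42 / 25.53 ≈ 2.249; C = 58.00 / 24.13 ≈ 2.404.
|Δ from 2.236|: A 0.235; B 0.013; C 0.168.

B, C, A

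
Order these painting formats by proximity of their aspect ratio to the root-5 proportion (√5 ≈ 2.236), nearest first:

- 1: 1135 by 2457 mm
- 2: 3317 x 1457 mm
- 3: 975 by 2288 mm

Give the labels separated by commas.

2, 1, 3

Ratios: 1 = 2457 / 1135 ≈ 2.165; 2 = 3317 / 1457 ≈ 2.277; 3 = 2288 / 975 ≈ 2.347.
|Δ from 2.236|: 1 0.071; 2 0.041; 3 0.111.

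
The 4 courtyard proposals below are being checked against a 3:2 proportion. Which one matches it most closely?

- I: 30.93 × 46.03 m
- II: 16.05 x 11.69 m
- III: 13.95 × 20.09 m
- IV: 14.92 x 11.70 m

Target 3:2 ≈ 1.500.
I: 1.488 (Δ0.012)  II: 1.373 (Δ0.127)  III: 1.440 (Δ0.060)  IV: 1.275 (Δ0.225)

I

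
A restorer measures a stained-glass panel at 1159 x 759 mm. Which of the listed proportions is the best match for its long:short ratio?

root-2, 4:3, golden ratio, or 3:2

Ratio = 1159 / 759 ≈ 1.527.
Distances: root-2 1.414 (Δ 0.113); 4:3 1.333 (Δ 0.194); golden ratio 1.618 (Δ 0.091); 3:2 1.500 (Δ 0.027).

3:2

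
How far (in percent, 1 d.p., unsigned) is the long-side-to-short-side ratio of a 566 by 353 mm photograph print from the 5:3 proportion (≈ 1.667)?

Ratio = 566 / 353 ≈ 1.6034.
Ideal 5:3 ≈ 1.6667. |1.6034 − 1.6667| / 1.6667 ≈ 3.80% → 3.8%.

3.8%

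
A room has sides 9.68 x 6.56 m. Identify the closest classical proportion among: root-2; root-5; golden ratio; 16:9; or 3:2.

Ratio = 9.68 / 6.56 ≈ 1.476.
Distances: root-2 1.414 (Δ 0.062); root-5 2.236 (Δ 0.760); golden ratio 1.618 (Δ 0.142); 16:9 1.778 (Δ 0.302); 3:2 1.500 (Δ 0.024).

3:2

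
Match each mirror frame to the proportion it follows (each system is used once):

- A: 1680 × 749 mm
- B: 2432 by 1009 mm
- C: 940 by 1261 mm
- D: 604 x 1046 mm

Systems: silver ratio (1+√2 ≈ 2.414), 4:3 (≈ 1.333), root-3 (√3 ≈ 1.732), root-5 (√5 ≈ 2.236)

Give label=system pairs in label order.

A=root-5, B=silver ratio, C=4:3, D=root-3

A = 1680/749 ≈ 2.243 → root-5 (2.236)
B = 2432/1009 ≈ 2.410 → silver ratio (2.414)
C = 1261/940 ≈ 1.341 → 4:3 (1.333)
D = 1046/604 ≈ 1.732 → root-3 (1.732)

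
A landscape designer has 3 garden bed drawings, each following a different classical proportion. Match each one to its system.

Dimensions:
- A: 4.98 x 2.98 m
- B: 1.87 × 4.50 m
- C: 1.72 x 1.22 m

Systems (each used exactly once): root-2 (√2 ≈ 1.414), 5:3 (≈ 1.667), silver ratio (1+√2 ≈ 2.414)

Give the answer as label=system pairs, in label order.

A=5:3, B=silver ratio, C=root-2

Ratios: A ≈ 1.671; B ≈ 2.406; C ≈ 1.410.
Targets: root-2 ≈ 1.414; 5:3 ≈ 1.667; silver ratio ≈ 2.414.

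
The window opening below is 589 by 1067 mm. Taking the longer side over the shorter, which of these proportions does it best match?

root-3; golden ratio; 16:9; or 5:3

16:9

1067/589 ≈ 1.812. Nearest candidates are 16:9 (1.778, off by 0.034) and root-3 (1.732, off by 0.080).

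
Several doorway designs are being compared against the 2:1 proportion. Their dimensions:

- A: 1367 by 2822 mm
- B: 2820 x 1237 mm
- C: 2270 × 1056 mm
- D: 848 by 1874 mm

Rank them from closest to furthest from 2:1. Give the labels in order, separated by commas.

A, C, D, B

Ratios: A = 2822 / 1367 ≈ 2.064; B = 2820 / 1237 ≈ 2.280; C = 2270 / 1056 ≈ 2.150; D = 1874 / 848 ≈ 2.210.
|Δ from 2.000|: A 0.064; B 0.280; C 0.150; D 0.210.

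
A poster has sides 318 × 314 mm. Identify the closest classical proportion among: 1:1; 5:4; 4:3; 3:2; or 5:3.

Ratio = 318 / 314 ≈ 1.013.
Distances: 1:1 1.000 (Δ 0.013); 5:4 1.250 (Δ 0.237); 4:3 1.333 (Δ 0.320); 3:2 1.500 (Δ 0.487); 5:3 1.667 (Δ 0.654).

1:1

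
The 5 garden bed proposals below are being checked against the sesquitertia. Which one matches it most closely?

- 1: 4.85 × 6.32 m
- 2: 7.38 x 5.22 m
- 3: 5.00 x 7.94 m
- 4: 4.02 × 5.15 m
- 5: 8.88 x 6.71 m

Ratios (long/short): 1 ≈ 1.303; 2 ≈ 1.414; 3 ≈ 1.588; 4 ≈ 1.281; 5 ≈ 1.323.
4:3 ≈ 1.333; option 5 is nearest (Δ 0.010).

5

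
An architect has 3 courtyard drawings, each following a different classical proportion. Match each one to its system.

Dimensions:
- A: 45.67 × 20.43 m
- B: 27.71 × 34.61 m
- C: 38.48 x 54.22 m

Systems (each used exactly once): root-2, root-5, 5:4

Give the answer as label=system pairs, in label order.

A=root-5, B=5:4, C=root-2

A = 45.67/20.43 ≈ 2.235 → root-5 (2.236)
B = 34.61/27.71 ≈ 1.249 → 5:4 (1.250)
C = 54.22/38.48 ≈ 1.409 → root-2 (1.414)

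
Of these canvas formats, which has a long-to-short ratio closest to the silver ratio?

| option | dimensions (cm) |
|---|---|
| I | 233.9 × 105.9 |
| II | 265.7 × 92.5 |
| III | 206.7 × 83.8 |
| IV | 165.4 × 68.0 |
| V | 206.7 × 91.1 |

Ratios (long/short): I ≈ 2.209; II ≈ 2.872; III ≈ 2.467; IV ≈ 2.432; V ≈ 2.269.
silver ratio ≈ 2.414; option IV is nearest (Δ 0.018).

IV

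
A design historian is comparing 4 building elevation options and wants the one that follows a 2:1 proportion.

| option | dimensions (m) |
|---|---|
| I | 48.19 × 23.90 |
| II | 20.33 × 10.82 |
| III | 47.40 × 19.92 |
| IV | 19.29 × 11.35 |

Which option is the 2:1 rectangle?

I

Target 2:1 ≈ 2.000.
I: 2.016 (Δ0.016)  II: 1.879 (Δ0.121)  III: 2.380 (Δ0.380)  IV: 1.700 (Δ0.300)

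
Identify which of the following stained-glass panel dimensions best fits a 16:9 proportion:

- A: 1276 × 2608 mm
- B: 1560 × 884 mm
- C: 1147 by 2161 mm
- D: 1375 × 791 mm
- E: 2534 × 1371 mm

Ratios (long/short): A ≈ 2.044; B ≈ 1.765; C ≈ 1.884; D ≈ 1.738; E ≈ 1.848.
16:9 ≈ 1.778; option B is nearest (Δ 0.013).

B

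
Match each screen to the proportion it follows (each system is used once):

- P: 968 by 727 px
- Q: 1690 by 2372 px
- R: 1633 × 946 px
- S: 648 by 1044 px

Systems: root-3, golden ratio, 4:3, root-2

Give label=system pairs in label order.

P=4:3, Q=root-2, R=root-3, S=golden ratio

Ratios: P ≈ 1.331; Q ≈ 1.404; R ≈ 1.726; S ≈ 1.611.
Targets: root-3 ≈ 1.732; golden ratio ≈ 1.618; 4:3 ≈ 1.333; root-2 ≈ 1.414.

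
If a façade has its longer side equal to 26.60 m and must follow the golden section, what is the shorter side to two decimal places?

16.44 m

golden ratio ≈ 1.61803.
Shorter side = 26.60 ÷ 1.61803 ≈ 16.4397 → 16.44 m.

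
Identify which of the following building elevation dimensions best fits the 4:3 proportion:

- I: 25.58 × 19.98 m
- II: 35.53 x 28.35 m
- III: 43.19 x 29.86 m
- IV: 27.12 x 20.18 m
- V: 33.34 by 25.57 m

IV

Ratios (long/short): I ≈ 1.280; II ≈ 1.253; III ≈ 1.446; IV ≈ 1.344; V ≈ 1.304.
4:3 ≈ 1.333; option IV is nearest (Δ 0.011).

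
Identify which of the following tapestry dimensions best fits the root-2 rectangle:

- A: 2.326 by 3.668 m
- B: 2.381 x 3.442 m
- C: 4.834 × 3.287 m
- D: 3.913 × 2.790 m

D

Ratios (long/short): A ≈ 1.577; B ≈ 1.446; C ≈ 1.471; D ≈ 1.403.
root-2 ≈ 1.414; option D is nearest (Δ 0.011).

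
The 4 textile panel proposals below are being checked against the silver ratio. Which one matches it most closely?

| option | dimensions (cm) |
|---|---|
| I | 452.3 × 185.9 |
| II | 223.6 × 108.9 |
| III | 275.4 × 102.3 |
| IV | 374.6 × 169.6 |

I

Target silver ratio ≈ 2.414.
I: 2.433 (Δ0.019)  II: 2.053 (Δ0.361)  III: 2.692 (Δ0.278)  IV: 2.209 (Δ0.205)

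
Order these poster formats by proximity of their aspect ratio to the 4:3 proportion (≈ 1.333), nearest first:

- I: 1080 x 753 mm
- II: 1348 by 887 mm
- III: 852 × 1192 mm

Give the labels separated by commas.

Ratios: I = 1080 / 753 ≈ 1.434; II = 1348 / 887 ≈ 1.520; III = 1192 / 852 ≈ 1.399.
|Δ from 1.333|: I 0.101; II 0.187; III 0.066.

III, I, II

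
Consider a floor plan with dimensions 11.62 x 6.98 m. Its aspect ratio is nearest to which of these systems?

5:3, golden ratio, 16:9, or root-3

Ratio = 11.62 / 6.98 ≈ 1.665.
Distances: 5:3 1.667 (Δ 0.002); golden ratio 1.618 (Δ 0.047); 16:9 1.778 (Δ 0.113); root-3 1.732 (Δ 0.067).

5:3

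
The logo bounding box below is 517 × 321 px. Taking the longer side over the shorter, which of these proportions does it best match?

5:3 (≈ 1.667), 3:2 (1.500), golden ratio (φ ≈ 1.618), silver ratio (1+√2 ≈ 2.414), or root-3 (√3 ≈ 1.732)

517/321 ≈ 1.611. Nearest candidates are golden ratio (1.618, off by 0.007) and 5:3 (1.667, off by 0.056).

golden ratio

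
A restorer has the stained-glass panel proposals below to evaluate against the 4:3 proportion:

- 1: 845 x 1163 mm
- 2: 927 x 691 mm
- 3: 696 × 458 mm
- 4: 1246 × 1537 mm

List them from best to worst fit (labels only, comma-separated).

1: 1163/845 ≈ 1.376 → |1.376 − 1.333| = 0.043
2: 927/691 ≈ 1.342 → |1.342 − 1.333| = 0.009
3: 696/458 ≈ 1.520 → |1.520 − 1.333| = 0.187
4: 1537/1246 ≈ 1.234 → |1.234 − 1.333| = 0.099

2, 1, 4, 3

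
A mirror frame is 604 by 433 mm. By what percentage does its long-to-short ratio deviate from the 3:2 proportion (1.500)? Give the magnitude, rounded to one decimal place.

Ratio = 604 / 433 ≈ 1.3949.
Ideal 3:2 = 1.5000. |1.3949 − 1.5000| / 1.5000 ≈ 7.01% → 7.0%.

7.0%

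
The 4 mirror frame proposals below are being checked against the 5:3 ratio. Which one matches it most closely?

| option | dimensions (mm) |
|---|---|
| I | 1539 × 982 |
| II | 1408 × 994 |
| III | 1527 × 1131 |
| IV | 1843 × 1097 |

IV

Ratios (long/short): I ≈ 1.567; II ≈ 1.416; III ≈ 1.350; IV ≈ 1.680.
5:3 ≈ 1.667; option IV is nearest (Δ 0.013).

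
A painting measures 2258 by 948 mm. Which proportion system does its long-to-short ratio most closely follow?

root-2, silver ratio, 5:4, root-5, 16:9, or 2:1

silver ratio

Ratio = 2258 / 948 ≈ 2.382.
Distances: root-2 1.414 (Δ 0.968); silver ratio 2.414 (Δ 0.032); 5:4 1.250 (Δ 1.132); root-5 2.236 (Δ 0.146); 16:9 1.778 (Δ 0.604); 2:1 2.000 (Δ 0.382).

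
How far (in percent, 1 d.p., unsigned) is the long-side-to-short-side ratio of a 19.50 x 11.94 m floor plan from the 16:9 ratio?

8.1%

Ratio = 19.50 / 11.94 ≈ 1.6332.
Ideal 16:9 ≈ 1.7778. |1.6332 − 1.7778| / 1.7778 ≈ 8.13% → 8.1%.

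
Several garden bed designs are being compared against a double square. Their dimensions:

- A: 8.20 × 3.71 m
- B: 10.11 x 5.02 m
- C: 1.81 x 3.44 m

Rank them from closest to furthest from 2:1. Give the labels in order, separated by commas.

Ratios: A = 8.20 / 3.71 ≈ 2.210; B = 10.11 / 5.02 ≈ 2.014; C = 3.44 / 1.81 ≈ 1.901.
|Δ from 2.000|: A 0.210; B 0.014; C 0.099.

B, C, A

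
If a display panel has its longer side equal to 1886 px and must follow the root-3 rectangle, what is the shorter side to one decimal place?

root-3 ≈ 1.73205.
Shorter side = 1886 ÷ 1.73205 ≈ 1088.883 → 1088.9 px.

1088.9 px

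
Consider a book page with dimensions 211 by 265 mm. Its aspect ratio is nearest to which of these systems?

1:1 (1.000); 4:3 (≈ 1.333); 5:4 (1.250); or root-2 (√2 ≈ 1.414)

265/211 ≈ 1.256. Nearest candidates are 5:4 (1.250, off by 0.006) and 4:3 (1.333, off by 0.077).

5:4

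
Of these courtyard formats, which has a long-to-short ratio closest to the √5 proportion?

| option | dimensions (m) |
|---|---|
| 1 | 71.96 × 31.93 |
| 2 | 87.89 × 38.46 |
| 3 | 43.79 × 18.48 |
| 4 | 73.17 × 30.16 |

Ratios (long/short): 1 ≈ 2.254; 2 ≈ 2.285; 3 ≈ 2.370; 4 ≈ 2.426.
root-5 ≈ 2.236; option 1 is nearest (Δ 0.018).

1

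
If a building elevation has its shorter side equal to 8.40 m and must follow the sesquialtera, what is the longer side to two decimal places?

12.60 m

3:2 = 1.50000.
Longer side = 8.40 × 1.50000 ≈ 12.6000 → 12.60 m.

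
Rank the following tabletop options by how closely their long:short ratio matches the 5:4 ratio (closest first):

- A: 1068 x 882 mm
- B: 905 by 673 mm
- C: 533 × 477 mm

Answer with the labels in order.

A, B, C

Ratios: A = 1068 / 882 ≈ 1.211; B = 905 / 673 ≈ 1.345; C = 533 / 477 ≈ 1.117.
|Δ from 1.250|: A 0.039; B 0.095; C 0.133.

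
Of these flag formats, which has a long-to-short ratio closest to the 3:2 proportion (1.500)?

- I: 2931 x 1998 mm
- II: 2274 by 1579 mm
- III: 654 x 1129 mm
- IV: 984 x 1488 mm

Ratios (long/short): I ≈ 1.467; II ≈ 1.440; III ≈ 1.726; IV ≈ 1.512.
3:2 ≈ 1.500; option IV is nearest (Δ 0.012).

IV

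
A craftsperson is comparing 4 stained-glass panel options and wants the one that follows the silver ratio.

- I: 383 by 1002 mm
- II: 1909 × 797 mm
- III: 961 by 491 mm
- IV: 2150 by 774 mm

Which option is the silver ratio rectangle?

Target silver ratio ≈ 2.414.
I: 2.616 (Δ0.202)  II: 2.395 (Δ0.019)  III: 1.957 (Δ0.457)  IV: 2.778 (Δ0.364)

II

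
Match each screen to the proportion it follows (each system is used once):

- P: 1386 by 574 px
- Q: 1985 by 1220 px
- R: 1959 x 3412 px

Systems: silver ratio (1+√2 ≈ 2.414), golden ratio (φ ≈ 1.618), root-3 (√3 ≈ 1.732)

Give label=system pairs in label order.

P=silver ratio, Q=golden ratio, R=root-3

P = 1386/574 ≈ 2.415 → silver ratio (2.414)
Q = 1985/1220 ≈ 1.627 → golden ratio (1.618)
R = 3412/1959 ≈ 1.742 → root-3 (1.732)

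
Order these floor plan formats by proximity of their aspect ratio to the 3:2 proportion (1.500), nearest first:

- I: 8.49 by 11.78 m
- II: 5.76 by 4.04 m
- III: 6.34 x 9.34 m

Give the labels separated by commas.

Ratios: I = 11.78 / 8.49 ≈ 1.388; II = 5.76 / 4.04 ≈ 1.426; III = 9.34 / 6.34 ≈ 1.473.
|Δ from 1.500|: I 0.112; II 0.074; III 0.027.

III, II, I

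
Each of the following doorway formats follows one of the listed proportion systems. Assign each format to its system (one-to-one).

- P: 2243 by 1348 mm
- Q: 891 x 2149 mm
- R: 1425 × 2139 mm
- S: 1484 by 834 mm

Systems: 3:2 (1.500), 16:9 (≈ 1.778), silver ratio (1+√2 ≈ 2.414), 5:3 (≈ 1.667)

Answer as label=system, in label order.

P = 2243/1348 ≈ 1.664 → 5:3 (1.667)
Q = 2149/891 ≈ 2.412 → silver ratio (2.414)
R = 2139/1425 ≈ 1.501 → 3:2 (1.500)
S = 1484/834 ≈ 1.779 → 16:9 (1.778)

P=5:3, Q=silver ratio, R=3:2, S=16:9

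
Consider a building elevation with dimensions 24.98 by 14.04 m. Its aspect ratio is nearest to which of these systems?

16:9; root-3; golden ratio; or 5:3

16:9

Ratio = 24.98 / 14.04 ≈ 1.779.
Distances: 16:9 1.778 (Δ 0.001); root-3 1.732 (Δ 0.047); golden ratio 1.618 (Δ 0.161); 5:3 1.667 (Δ 0.112).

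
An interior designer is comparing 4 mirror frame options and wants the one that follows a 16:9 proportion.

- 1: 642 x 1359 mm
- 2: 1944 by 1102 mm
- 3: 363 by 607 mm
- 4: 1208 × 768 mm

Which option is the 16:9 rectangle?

Ratios (long/short): 1 ≈ 2.117; 2 ≈ 1.764; 3 ≈ 1.672; 4 ≈ 1.573.
16:9 ≈ 1.778; option 2 is nearest (Δ 0.014).

2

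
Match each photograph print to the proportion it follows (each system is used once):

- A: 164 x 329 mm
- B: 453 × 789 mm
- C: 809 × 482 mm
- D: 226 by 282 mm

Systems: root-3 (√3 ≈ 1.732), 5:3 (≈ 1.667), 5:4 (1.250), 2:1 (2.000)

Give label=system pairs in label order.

A=2:1, B=root-3, C=5:3, D=5:4

Ratios: A ≈ 2.006; B ≈ 1.742; C ≈ 1.678; D ≈ 1.248.
Targets: root-3 ≈ 1.732; 5:3 ≈ 1.667; 5:4 ≈ 1.250; 2:1 ≈ 2.000.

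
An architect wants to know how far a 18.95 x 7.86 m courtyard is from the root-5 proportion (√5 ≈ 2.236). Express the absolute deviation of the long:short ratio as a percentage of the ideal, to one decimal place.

Ratio = 18.95 / 7.86 ≈ 2.4109.
Ideal root-5 ≈ 2.2361. |2.4109 − 2.2361| / 2.2361 ≈ 7.82% → 7.8%.

7.8%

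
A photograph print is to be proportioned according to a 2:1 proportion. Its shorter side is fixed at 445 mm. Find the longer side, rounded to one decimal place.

890.0 mm

2:1 = 2.00000.
Longer side = 445 × 2.00000 ≈ 890.000 → 890.0 mm.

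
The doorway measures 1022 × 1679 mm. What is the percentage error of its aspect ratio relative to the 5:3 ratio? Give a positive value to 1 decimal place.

Ratio = 1679 / 1022 ≈ 1.6429.
Ideal 5:3 ≈ 1.6667. |1.6429 − 1.6667| / 1.6667 ≈ 1.43% → 1.4%.

1.4%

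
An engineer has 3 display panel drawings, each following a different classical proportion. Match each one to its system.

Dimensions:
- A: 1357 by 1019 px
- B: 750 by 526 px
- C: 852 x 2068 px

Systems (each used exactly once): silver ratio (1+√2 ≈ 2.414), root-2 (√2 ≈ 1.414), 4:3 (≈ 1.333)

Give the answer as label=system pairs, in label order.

A=4:3, B=root-2, C=silver ratio

Ratios: A ≈ 1.332; B ≈ 1.426; C ≈ 2.427.
Targets: silver ratio ≈ 2.414; root-2 ≈ 1.414; 4:3 ≈ 1.333.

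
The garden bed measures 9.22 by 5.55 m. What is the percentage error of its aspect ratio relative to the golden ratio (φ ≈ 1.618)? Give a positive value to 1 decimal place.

2.7%

Ratio = 9.22 / 5.55 ≈ 1.6613.
Ideal golden ratio ≈ 1.6180. |1.6613 − 1.6180| / 1.6180 ≈ 2.68% → 2.7%.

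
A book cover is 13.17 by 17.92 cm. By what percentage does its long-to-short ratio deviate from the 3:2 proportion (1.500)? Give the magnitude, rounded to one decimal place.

9.3%

Ratio = 17.92 / 13.17 ≈ 1.3607.
Ideal 3:2 = 1.5000. |1.3607 − 1.5000| / 1.5000 ≈ 9.29% → 9.3%.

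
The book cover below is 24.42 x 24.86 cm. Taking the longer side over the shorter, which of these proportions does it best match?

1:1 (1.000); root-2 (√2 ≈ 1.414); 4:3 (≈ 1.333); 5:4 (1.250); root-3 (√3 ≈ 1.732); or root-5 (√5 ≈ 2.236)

Ratio = 24.86 / 24.42 ≈ 1.018.
Distances: 1:1 1.000 (Δ 0.018); root-2 1.414 (Δ 0.396); 4:3 1.333 (Δ 0.315); 5:4 1.250 (Δ 0.232); root-3 1.732 (Δ 0.714); root-5 2.236 (Δ 1.218).

1:1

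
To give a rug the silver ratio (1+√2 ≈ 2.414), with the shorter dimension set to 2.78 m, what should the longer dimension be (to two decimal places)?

silver ratio ≈ 2.41421.
Longer side = 2.78 × 2.41421 ≈ 6.7115 → 6.71 m.

6.71 m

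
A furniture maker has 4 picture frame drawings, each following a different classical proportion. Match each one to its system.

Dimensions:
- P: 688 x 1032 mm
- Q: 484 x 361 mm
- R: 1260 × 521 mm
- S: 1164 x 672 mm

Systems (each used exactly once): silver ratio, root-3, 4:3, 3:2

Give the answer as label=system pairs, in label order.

P = 1032/688 ≈ 1.500 → 3:2 (1.500)
Q = 484/361 ≈ 1.341 → 4:3 (1.333)
R = 1260/521 ≈ 2.418 → silver ratio (2.414)
S = 1164/672 ≈ 1.732 → root-3 (1.732)

P=3:2, Q=4:3, R=silver ratio, S=root-3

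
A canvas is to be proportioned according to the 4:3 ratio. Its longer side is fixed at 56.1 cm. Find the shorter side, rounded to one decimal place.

42.1 cm

4:3 ≈ 1.33333.
Shorter side = 56.1 ÷ 1.33333 ≈ 42.075 → 42.1 cm.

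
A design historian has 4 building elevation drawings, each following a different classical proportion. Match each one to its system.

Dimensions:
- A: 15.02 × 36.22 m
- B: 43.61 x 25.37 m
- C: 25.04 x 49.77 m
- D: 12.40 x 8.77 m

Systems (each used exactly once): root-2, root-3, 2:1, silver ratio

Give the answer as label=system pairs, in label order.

A=silver ratio, B=root-3, C=2:1, D=root-2

Ratios: A ≈ 2.411; B ≈ 1.719; C ≈ 1.988; D ≈ 1.414.
Targets: root-2 ≈ 1.414; root-3 ≈ 1.732; 2:1 ≈ 2.000; silver ratio ≈ 2.414.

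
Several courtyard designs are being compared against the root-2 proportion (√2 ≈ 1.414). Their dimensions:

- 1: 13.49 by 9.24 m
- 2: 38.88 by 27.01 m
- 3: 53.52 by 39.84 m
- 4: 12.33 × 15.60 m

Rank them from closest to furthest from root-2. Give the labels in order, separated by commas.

Ratios: 1 = 13.49 / 9.24 ≈ 1.460; 2 = 38.88 / 27.01 ≈ 1.439; 3 = 53.52 / 39.84 ≈ 1.343; 4 = 15.60 / 12.33 ≈ 1.265.
|Δ from 1.414|: 1 0.046; 2 0.025; 3 0.071; 4 0.149.

2, 1, 3, 4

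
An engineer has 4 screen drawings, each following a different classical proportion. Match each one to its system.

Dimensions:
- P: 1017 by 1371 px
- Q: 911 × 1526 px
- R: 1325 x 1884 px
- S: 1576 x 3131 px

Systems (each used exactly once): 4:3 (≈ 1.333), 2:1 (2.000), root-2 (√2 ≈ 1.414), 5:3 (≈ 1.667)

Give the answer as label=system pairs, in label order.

P = 1371/1017 ≈ 1.348 → 4:3 (1.333)
Q = 1526/911 ≈ 1.675 → 5:3 (1.667)
R = 1884/1325 ≈ 1.422 → root-2 (1.414)
S = 3131/1576 ≈ 1.987 → 2:1 (2.000)

P=4:3, Q=5:3, R=root-2, S=2:1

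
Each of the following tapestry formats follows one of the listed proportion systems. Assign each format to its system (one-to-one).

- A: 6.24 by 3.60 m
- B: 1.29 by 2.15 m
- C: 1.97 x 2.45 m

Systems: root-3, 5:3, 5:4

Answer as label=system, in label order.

A = 6.24/3.60 ≈ 1.733 → root-3 (1.732)
B = 2.15/1.29 ≈ 1.667 → 5:3 (1.667)
C = 2.45/1.97 ≈ 1.244 → 5:4 (1.250)

A=root-3, B=5:3, C=5:4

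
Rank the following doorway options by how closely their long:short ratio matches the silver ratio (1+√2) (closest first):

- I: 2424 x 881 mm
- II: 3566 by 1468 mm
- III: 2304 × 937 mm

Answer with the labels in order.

II, III, I

I: 2424/881 ≈ 2.751 → |2.751 − 2.414| = 0.337
II: 3566/1468 ≈ 2.429 → |2.429 − 2.414| = 0.015
III: 2304/937 ≈ 2.459 → |2.459 − 2.414| = 0.045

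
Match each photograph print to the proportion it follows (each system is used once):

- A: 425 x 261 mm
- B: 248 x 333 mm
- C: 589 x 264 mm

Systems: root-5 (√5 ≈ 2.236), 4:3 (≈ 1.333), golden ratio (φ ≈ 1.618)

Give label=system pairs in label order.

A=golden ratio, B=4:3, C=root-5

A = 425/261 ≈ 1.628 → golden ratio (1.618)
B = 333/248 ≈ 1.343 → 4:3 (1.333)
C = 589/264 ≈ 2.231 → root-5 (2.236)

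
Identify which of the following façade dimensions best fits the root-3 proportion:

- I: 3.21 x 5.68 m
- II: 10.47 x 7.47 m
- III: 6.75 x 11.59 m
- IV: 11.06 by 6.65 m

III

Target root-3 ≈ 1.732.
I: 1.769 (Δ0.037)  II: 1.402 (Δ0.330)  III: 1.717 (Δ0.015)  IV: 1.663 (Δ0.069)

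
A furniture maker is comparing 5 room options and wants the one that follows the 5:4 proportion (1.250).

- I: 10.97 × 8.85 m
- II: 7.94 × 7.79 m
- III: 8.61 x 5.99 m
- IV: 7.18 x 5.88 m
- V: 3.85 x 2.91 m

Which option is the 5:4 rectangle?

I

Ratios (long/short): I ≈ 1.240; II ≈ 1.019; III ≈ 1.437; IV ≈ 1.221; V ≈ 1.323.
5:4 ≈ 1.250; option I is nearest (Δ 0.010).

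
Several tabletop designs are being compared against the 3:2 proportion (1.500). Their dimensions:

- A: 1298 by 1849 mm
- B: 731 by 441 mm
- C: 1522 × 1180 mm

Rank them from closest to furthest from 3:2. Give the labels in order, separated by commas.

A: 1849/1298 ≈ 1.424 → |1.424 − 1.500| = 0.076
B: 731/441 ≈ 1.658 → |1.658 − 1.500| = 0.158
C: 1522/1180 ≈ 1.290 → |1.290 − 1.500| = 0.210

A, B, C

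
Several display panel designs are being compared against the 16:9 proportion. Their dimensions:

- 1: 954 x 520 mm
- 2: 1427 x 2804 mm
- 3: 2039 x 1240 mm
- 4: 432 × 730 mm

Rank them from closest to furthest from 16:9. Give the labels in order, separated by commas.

1: 954/520 ≈ 1.835 → |1.835 − 1.778| = 0.057
2: 2804/1427 ≈ 1.965 → |1.965 − 1.778| = 0.187
3: 2039/1240 ≈ 1.644 → |1.644 − 1.778| = 0.134
4: 730/432 ≈ 1.690 → |1.690 − 1.778| = 0.088

1, 4, 3, 2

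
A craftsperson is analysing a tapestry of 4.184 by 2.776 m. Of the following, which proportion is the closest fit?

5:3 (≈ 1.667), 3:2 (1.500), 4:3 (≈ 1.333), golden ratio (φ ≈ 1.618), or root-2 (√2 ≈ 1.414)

Ratio = 4.184 / 2.776 ≈ 1.507.
Distances: 5:3 1.667 (Δ 0.160); 3:2 1.500 (Δ 0.007); 4:3 1.333 (Δ 0.174); golden ratio 1.618 (Δ 0.111); root-2 1.414 (Δ 0.093).

3:2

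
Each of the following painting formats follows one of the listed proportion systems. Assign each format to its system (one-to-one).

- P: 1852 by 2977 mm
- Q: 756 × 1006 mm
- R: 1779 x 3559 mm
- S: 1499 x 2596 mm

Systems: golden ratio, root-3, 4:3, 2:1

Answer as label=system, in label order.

P = 2977/1852 ≈ 1.607 → golden ratio (1.618)
Q = 1006/756 ≈ 1.331 → 4:3 (1.333)
R = 3559/1779 ≈ 2.001 → 2:1 (2.000)
S = 2596/1499 ≈ 1.732 → root-3 (1.732)

P=golden ratio, Q=4:3, R=2:1, S=root-3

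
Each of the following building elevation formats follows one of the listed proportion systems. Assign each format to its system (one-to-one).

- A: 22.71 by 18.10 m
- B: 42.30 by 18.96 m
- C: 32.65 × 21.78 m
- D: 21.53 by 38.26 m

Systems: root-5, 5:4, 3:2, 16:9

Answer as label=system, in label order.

Ratios: A ≈ 1.255; B ≈ 2.231; C ≈ 1.499; D ≈ 1.777.
Targets: root-5 ≈ 2.236; 5:4 ≈ 1.250; 3:2 ≈ 1.500; 16:9 ≈ 1.778.

A=5:4, B=root-5, C=3:2, D=16:9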